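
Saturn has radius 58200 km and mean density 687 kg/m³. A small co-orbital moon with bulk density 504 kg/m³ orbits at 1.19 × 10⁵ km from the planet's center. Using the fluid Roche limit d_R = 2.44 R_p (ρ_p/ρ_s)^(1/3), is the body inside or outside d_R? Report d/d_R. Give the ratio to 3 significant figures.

inside; d/d_R ≈ 0.756

d_R = 2.44 × (58200 km) × (687/504)^(1/3) = 1.575 × 10⁵ km
d/d_R = (1.19 × 10⁵) / (1.575 × 10⁵) = 0.756
Since d/d_R < 1, the body is inside the Roche limit.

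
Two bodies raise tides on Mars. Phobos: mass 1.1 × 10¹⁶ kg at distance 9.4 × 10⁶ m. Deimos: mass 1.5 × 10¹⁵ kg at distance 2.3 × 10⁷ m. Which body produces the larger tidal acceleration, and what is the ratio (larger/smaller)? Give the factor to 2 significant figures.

Phobos, by a factor of ≈ 110

Tidal stretch scales as M/d³; compute that for each body.
Phobos: (1.1 × 10¹⁶) / (9.4 × 10⁶)³ = 1.324 × 10⁻⁵
Deimos: (1.5 × 10¹⁵) / (2.3 × 10⁷)³ = 1.233 × 10⁻⁷
Ratio (larger/smaller) = 110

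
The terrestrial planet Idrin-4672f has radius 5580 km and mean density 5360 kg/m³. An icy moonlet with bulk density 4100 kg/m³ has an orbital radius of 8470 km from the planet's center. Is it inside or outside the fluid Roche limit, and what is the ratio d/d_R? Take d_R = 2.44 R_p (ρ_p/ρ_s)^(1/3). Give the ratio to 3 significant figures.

inside; d/d_R ≈ 0.569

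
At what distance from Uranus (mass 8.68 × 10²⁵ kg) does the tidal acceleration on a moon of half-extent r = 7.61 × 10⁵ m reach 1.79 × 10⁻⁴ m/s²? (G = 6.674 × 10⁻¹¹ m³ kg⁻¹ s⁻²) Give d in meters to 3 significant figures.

3.67 × 10⁸ m

2GMr/d³ = a_tidal  ⇒  d = (2GMr / a_tidal)^(1/3)
d = (2 × 6.674×10⁻¹¹ × (8.68 × 10²⁵) × (7.61 × 10⁵) / (1.79 × 10⁻⁴))^(1/3)
  = 3.67 × 10⁸ m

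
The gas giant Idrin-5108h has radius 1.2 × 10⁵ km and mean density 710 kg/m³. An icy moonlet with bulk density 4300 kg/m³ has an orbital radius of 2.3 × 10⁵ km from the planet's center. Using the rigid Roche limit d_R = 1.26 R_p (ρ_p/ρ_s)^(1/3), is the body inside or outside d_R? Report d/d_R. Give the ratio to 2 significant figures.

outside; d/d_R ≈ 2.8

d_R = 1.26 × (1.2 × 10⁵ km) × (710/4300)^(1/3) = 82950 km
d/d_R = (2.3 × 10⁵) / (82950) = 2.8
Since d/d_R > 1, the body is outside the Roche limit.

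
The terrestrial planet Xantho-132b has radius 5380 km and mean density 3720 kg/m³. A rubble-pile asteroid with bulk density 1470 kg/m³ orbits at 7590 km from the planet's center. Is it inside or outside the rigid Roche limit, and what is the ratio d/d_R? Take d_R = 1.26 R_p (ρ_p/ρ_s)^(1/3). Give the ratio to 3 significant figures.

inside; d/d_R ≈ 0.822

d_R = 1.26 × (5380 km) × (3720/1470)^(1/3) = 9238 km
d/d_R = (7590) / (9238) = 0.822
Since d/d_R < 1, the body is inside the Roche limit.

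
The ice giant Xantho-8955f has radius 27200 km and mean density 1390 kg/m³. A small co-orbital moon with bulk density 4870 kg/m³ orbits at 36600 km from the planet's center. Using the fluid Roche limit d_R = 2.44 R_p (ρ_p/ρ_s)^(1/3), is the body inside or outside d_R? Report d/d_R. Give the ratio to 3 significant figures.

inside; d/d_R ≈ 0.838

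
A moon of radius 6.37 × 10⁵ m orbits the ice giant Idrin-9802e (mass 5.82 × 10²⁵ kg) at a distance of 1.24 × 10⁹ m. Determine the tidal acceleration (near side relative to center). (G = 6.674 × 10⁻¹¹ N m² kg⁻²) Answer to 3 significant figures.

2.60 × 10⁻⁶ m/s²

Δa = 2GMr/d³
   = 2 × (6.674 × 10⁻¹¹) × (5.82 × 10²⁵) × (6.37 × 10⁵) / (1.24 × 10⁹)³
   = 2.60 × 10⁻⁶ m/s²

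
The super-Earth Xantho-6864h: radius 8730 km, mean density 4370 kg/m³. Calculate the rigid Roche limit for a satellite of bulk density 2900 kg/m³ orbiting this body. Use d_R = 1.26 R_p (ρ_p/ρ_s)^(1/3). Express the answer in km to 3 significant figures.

d_R = 1.26 × 8730 km × (4370/2900)^(1/3)
    = 12600 km

12600 km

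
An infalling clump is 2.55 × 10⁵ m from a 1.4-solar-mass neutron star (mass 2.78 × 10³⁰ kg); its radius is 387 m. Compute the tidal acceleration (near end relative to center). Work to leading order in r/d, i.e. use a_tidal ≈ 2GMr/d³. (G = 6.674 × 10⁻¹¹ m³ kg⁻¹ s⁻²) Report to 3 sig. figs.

Δg = 2GMr/d³
   = 2 × (6.674 × 10⁻¹¹) × (2.78 × 10³⁰) × (387) / (2.55 × 10⁵)³
   = 8.66 × 10⁶ m/s²

8.66 × 10⁶ m/s²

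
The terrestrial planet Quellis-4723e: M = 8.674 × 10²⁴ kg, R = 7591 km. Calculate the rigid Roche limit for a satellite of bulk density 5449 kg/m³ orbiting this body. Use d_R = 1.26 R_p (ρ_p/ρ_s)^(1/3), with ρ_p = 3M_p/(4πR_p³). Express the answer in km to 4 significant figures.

ρ_p = 3M_p/(4πR_p³) = 3 × (8.674 × 10²⁴) / (4π × (7.591 × 10⁶ m)³) = 4734 kg/m³
d_R = 1.26 × 7591 km × (4734/5449)^(1/3)
    = 9127 km

9127 km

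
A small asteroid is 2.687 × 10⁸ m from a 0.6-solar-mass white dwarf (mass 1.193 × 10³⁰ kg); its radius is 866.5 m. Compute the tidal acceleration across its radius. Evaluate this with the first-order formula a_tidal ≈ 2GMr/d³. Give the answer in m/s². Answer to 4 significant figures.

7.112 × 10⁻³ m/s²

a_tidal = 2GMr/d³
        = 2 × (6.674 × 10⁻¹¹) × (1.193 × 10³⁰) × (866.5) / (2.687 × 10⁸)³
        = 7.112 × 10⁻³ m/s²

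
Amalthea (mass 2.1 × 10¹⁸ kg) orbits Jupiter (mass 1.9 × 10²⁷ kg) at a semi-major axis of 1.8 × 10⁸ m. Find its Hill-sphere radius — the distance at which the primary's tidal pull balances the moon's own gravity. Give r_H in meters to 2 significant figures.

r_H ≈ a (m/3M)^(1/3)
    = (1.8 × 10⁸) × (2.1 × 10¹⁸ / (3 × 1.9 × 10²⁷))^(1/3)
    = 1.3 × 10⁵ m

1.3 × 10⁵ m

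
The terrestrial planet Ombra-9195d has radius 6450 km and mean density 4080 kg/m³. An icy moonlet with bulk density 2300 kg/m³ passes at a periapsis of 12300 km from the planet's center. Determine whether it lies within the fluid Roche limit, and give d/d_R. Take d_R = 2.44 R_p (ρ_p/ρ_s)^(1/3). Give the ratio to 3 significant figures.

d_R = 2.44 × (6450 km) × (4080/2300)^(1/3) = 19050 km
d/d_R = (12300) / (19050) = 0.646
Since d/d_R < 1, the body is inside the Roche limit.

inside; d/d_R ≈ 0.646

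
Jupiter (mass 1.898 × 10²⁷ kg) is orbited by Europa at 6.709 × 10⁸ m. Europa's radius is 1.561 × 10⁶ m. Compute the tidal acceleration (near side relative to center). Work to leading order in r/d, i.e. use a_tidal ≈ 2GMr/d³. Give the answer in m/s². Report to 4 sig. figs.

1.310 × 10⁻³ m/s²

Δa = 2GMr/d³
   = 2 × (6.674 × 10⁻¹¹) × (1.898 × 10²⁷) × (1.561 × 10⁶) / (6.709 × 10⁸)³
   = 1.310 × 10⁻³ m/s²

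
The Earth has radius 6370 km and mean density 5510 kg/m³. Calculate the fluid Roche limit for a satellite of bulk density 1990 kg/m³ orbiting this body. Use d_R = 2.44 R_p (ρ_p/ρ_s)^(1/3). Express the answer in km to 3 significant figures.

21800 km

d_R = 2.44 × 6370 km × (5510/1990)^(1/3)
    = 21800 km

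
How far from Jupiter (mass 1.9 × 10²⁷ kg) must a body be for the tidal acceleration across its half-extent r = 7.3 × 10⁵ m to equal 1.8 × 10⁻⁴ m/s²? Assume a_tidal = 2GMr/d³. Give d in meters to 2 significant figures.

2GMr/d³ = a_tidal  ⇒  d = (2GMr / a_tidal)^(1/3)
d = (2 × 6.674×10⁻¹¹ × (1.9 × 10²⁷) × (7.3 × 10⁵) / (1.8 × 10⁻⁴))^(1/3)
  = 1.0 × 10⁹ m

1.0 × 10⁹ m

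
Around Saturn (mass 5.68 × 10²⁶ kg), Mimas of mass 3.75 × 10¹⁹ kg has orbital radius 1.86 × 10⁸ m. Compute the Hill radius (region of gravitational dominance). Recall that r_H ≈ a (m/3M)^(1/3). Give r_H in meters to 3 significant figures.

5.21 × 10⁵ m

r_H ≈ a (m/3M)^(1/3)
    = (1.86 × 10⁸) × (3.75 × 10¹⁹ / (3 × 5.68 × 10²⁶))^(1/3)
    = 5.21 × 10⁵ m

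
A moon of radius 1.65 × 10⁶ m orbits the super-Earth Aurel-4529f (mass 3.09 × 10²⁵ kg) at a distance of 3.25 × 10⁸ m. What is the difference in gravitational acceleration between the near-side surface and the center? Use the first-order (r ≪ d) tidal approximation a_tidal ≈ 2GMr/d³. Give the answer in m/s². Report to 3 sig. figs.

Δa = 2GMr/d³
   = 2 × (6.674 × 10⁻¹¹) × (3.09 × 10²⁵) × (1.65 × 10⁶) / (3.25 × 10⁸)³
   = 1.98 × 10⁻⁴ m/s²

1.98 × 10⁻⁴ m/s²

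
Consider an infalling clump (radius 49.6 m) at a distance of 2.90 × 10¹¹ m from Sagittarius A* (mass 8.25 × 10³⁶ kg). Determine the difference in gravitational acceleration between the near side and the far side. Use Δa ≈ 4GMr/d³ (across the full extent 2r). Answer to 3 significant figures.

4.48 × 10⁻⁶ m/s²

Δg = 4GMr/d³
   = 4 × (6.674 × 10⁻¹¹) × (8.25 × 10³⁶) × (49.6) / (2.90 × 10¹¹)³
   = 4.48 × 10⁻⁶ m/s²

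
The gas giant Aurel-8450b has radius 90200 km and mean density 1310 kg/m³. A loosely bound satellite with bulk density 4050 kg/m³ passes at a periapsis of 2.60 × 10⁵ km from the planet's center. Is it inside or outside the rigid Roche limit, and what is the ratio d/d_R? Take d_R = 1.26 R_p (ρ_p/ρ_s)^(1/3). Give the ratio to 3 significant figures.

d_R = 1.26 × (90200 km) × (1310/4050)^(1/3) = 78020 km
d/d_R = (2.60 × 10⁵) / (78020) = 3.33
Since d/d_R > 1, the body is outside the Roche limit.

outside; d/d_R ≈ 3.33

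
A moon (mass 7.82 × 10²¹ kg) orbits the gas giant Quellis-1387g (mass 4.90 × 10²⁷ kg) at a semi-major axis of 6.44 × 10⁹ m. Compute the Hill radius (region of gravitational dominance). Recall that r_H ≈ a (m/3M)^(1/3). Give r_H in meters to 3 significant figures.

5.22 × 10⁷ m

r_H ≈ a (m/3M)^(1/3)
    = (6.44 × 10⁹) × (7.82 × 10²¹ / (3 × 4.90 × 10²⁷))^(1/3)
    = 5.22 × 10⁷ m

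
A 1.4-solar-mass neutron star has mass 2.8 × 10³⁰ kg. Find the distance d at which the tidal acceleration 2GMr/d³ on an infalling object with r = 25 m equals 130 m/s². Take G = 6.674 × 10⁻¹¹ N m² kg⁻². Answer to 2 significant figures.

4.2 × 10⁶ m

2GMr/d³ = a_tidal  ⇒  d = (2GMr / a_tidal)^(1/3)
d = (2 × 6.674×10⁻¹¹ × (2.8 × 10³⁰) × (25) / (130))^(1/3)
  = 4.2 × 10⁶ m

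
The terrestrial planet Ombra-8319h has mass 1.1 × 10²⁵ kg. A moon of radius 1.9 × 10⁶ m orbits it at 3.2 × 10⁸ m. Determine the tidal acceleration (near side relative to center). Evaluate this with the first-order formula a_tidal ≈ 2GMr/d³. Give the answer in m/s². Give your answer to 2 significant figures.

8.5 × 10⁻⁵ m/s²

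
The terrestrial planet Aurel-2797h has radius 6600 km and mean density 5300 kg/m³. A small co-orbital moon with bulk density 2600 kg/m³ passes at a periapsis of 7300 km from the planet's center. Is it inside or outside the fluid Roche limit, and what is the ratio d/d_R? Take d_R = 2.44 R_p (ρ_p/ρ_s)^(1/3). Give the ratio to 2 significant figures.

inside; d/d_R ≈ 0.36

d_R = 2.44 × (6600 km) × (5300/2600)^(1/3) = 20420 km
d/d_R = (7300) / (20420) = 0.36
Since d/d_R < 1, the body is inside the Roche limit.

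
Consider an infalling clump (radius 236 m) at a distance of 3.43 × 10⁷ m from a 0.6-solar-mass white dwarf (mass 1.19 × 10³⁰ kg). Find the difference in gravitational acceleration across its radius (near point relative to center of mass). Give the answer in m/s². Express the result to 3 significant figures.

9.29 × 10⁻¹ m/s²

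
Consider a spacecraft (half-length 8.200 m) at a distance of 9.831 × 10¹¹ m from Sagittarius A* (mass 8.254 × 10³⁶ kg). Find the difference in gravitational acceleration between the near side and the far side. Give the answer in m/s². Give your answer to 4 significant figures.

Δg = 4GMr/d³
   = 4 × (6.674 × 10⁻¹¹) × (8.254 × 10³⁶) × (8.200) / (9.831 × 10¹¹)³
   = 1.902 × 10⁻⁸ m/s²

1.902 × 10⁻⁸ m/s²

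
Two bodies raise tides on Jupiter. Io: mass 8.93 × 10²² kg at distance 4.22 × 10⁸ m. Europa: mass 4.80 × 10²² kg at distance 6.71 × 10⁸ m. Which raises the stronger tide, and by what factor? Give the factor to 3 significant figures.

Tidal acceleration ∝ M/d³, so compare M/d³ for each.
Io: (8.93 × 10²²) / (4.22 × 10⁸)³ = 1.188 × 10⁻³
Europa: (4.80 × 10²²) / (6.71 × 10⁸)³ = 1.589 × 10⁻⁴
Ratio (larger/smaller) = 7.48

Io, by a factor of ≈ 7.48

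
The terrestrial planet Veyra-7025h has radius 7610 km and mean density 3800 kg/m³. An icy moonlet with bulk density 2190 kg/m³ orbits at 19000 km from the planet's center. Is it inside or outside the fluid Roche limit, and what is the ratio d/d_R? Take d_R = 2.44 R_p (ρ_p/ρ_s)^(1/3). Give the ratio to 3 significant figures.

d_R = 2.44 × (7610 km) × (3800/2190)^(1/3) = 22310 km
d/d_R = (19000) / (22310) = 0.852
Since d/d_R < 1, the body is inside the Roche limit.

inside; d/d_R ≈ 0.852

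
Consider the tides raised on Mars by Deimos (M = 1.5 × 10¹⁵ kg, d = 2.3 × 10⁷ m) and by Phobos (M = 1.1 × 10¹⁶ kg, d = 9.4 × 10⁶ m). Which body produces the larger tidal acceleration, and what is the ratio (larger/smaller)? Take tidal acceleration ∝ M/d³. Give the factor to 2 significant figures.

Tidal acceleration ∝ M/d³, so compare M/d³ for each.
Deimos: (1.5 × 10¹⁵) / (2.3 × 10⁷)³ = 1.233 × 10⁻⁷
Phobos: (1.1 × 10¹⁶) / (9.4 × 10⁶)³ = 1.324 × 10⁻⁵
Ratio (larger/smaller) = 110

Phobos, by a factor of ≈ 110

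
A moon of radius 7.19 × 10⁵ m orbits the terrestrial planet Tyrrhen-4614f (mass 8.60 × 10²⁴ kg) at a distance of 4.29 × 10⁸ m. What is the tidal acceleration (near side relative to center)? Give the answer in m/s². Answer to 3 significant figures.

1.05 × 10⁻⁵ m/s²

Since r ≪ d, expand the inverse-square field across one radius to get the leading 2GMr/d³ term.
a_tidal = 2GMr/d³
        = 2 × (6.674 × 10⁻¹¹) × (8.60 × 10²⁴) × (7.19 × 10⁵) / (4.29 × 10⁸)³
        = 1.05 × 10⁻⁵ m/s²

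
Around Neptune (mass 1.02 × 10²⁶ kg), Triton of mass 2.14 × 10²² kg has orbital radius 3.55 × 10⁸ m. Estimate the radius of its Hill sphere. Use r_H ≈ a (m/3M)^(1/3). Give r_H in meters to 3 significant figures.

1.46 × 10⁷ m

r_H ≈ a (m/3M)^(1/3)
    = (3.55 × 10⁸) × (2.14 × 10²² / (3 × 1.02 × 10²⁶))^(1/3)
    = 1.46 × 10⁷ m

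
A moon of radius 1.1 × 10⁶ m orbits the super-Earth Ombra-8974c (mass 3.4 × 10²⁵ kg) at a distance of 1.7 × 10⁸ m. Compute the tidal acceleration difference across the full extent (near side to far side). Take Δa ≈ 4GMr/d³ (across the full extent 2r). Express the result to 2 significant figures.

The field gradient is 2GM/d³; across the full diameter 2r the difference is 4GMr/d³.
Δa = 4GMr/d³
   = 4 × (6.674 × 10⁻¹¹) × (3.4 × 10²⁵) × (1.1 × 10⁶) / (1.7 × 10⁸)³
   = 2.0 × 10⁻³ m/s²

2.0 × 10⁻³ m/s²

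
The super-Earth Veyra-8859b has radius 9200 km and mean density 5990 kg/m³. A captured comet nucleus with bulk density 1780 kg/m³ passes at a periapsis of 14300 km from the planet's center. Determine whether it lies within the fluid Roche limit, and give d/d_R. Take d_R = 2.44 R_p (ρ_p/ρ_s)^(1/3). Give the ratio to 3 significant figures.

inside; d/d_R ≈ 0.425

d_R = 2.44 × (9200 km) × (5990/1780)^(1/3) = 33640 km
d/d_R = (14300) / (33640) = 0.425
Since d/d_R < 1, the body is inside the Roche limit.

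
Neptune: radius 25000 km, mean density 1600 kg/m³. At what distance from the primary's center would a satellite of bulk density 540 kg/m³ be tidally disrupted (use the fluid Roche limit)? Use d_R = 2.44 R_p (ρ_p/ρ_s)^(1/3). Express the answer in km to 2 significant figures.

d_R = 2.44 × 25000 km × (1600/540)^(1/3)
    = 88000 km

88000 km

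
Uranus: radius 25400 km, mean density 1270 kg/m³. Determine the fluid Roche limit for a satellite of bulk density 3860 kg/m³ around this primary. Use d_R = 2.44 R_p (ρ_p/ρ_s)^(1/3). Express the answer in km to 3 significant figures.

42800 km

d_R = 2.44 × 25400 km × (1270/3860)^(1/3)
    = 42800 km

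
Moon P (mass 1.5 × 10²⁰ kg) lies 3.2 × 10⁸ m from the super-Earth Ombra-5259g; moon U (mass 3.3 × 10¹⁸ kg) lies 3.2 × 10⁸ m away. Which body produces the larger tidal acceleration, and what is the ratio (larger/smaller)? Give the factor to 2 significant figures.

Moon P, by a factor of ≈ 45

Compare M/d³ for the two perturbers:
Moon P: (1.5 × 10²⁰) / (3.2 × 10⁸)³ = 4.578 × 10⁻⁶
Moon U: (3.3 × 10¹⁸) / (3.2 × 10⁸)³ = 1.007 × 10⁻⁷
Ratio (larger/smaller) = 45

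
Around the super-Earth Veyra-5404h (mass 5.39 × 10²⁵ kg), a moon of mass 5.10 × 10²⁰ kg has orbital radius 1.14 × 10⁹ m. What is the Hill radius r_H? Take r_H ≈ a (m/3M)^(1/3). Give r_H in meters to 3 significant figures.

r_H ≈ a (m/3M)^(1/3)
    = (1.14 × 10⁹) × (5.10 × 10²⁰ / (3 × 5.39 × 10²⁵))^(1/3)
    = 1.67 × 10⁷ m

1.67 × 10⁷ m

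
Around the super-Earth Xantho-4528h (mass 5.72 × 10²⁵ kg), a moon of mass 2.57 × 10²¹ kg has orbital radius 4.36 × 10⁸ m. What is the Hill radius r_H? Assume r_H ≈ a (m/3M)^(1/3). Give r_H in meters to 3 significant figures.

r_H ≈ a (m/3M)^(1/3)
    = (4.36 × 10⁸) × (2.57 × 10²¹ / (3 × 5.72 × 10²⁵))^(1/3)
    = 1.07 × 10⁷ m

1.07 × 10⁷ m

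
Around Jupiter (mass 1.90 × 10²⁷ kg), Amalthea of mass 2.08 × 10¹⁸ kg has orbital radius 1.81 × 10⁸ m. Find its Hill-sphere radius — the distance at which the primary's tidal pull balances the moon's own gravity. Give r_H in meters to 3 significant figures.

r_H ≈ a (m/3M)^(1/3)
    = (1.81 × 10⁸) × (2.08 × 10¹⁸ / (3 × 1.90 × 10²⁷))^(1/3)
    = 1.29 × 10⁵ m

1.29 × 10⁵ m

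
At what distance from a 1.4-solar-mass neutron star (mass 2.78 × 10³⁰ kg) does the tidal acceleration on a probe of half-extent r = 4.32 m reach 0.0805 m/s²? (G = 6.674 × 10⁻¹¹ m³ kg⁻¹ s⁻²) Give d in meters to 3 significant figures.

2GMr/d³ = a_tidal  ⇒  d = (2GMr / a_tidal)^(1/3)
d = (2 × 6.674×10⁻¹¹ × (2.78 × 10³⁰) × (4.32) / (0.0805))^(1/3)
  = 2.71 × 10⁷ m

2.71 × 10⁷ m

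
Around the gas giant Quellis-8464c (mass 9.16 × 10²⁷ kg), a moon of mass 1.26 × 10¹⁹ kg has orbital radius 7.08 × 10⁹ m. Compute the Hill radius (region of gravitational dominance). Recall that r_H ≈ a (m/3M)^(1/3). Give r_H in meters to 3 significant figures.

r_H ≈ a (m/3M)^(1/3)
    = (7.08 × 10⁹) × (1.26 × 10¹⁹ / (3 × 9.16 × 10²⁷))^(1/3)
    = 5.46 × 10⁶ m

5.46 × 10⁶ m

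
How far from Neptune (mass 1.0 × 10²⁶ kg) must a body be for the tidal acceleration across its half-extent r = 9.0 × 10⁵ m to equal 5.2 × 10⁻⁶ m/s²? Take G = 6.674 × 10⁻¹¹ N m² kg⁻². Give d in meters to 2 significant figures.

2GMr/d³ = a_tidal  ⇒  d = (2GMr / a_tidal)^(1/3)
d = (2 × 6.674×10⁻¹¹ × (1.0 × 10²⁶) × (9.0 × 10⁵) / (5.2 × 10⁻⁶))^(1/3)
  = 1.3 × 10⁹ m

1.3 × 10⁹ m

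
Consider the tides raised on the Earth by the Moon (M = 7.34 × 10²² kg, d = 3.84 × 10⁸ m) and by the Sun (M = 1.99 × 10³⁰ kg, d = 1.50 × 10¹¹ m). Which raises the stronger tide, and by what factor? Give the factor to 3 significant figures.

The Moon, by a factor of ≈ 2.20

Tidal acceleration ∝ M/d³, so compare M/d³ for each.
The Moon: (7.34 × 10²²) / (3.84 × 10⁸)³ = 1.296 × 10⁻³
The Sun: (1.99 × 10³⁰) / (1.50 × 10¹¹)³ = 5.896 × 10⁻⁴
Ratio (larger/smaller) = 2.20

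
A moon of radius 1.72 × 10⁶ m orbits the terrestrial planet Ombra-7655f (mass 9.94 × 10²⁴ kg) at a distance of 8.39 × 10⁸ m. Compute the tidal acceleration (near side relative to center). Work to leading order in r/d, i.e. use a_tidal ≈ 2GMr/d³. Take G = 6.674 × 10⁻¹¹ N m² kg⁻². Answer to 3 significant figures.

Δg = 2GMr/d³
   = 2 × (6.674 × 10⁻¹¹) × (9.94 × 10²⁴) × (1.72 × 10⁶) / (8.39 × 10⁸)³
   = 3.86 × 10⁻⁶ m/s²

3.86 × 10⁻⁶ m/s²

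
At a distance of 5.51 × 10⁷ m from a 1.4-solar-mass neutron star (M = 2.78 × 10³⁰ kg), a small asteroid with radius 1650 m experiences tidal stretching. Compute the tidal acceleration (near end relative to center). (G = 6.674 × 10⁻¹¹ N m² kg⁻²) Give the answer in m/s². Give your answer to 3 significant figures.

The tidal stretch is the gradient of GM/d² times the body's extent r, hence the 1/d³ dependence.
Δg = 2GMr/d³
   = 2 × (6.674 × 10⁻¹¹) × (2.78 × 10³⁰) × (1650) / (5.51 × 10⁷)³
   = 3.66 m/s²

3.66 m/s²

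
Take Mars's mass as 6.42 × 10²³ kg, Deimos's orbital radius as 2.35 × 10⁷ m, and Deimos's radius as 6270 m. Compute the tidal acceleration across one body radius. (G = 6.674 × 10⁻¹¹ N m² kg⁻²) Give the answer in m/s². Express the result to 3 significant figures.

4.14 × 10⁻⁵ m/s²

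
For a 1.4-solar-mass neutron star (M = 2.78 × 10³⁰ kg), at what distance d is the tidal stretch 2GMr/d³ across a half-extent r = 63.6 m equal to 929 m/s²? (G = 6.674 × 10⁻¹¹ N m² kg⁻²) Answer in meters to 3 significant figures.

2GMr/d³ = a_tidal  ⇒  d = (2GMr / a_tidal)^(1/3)
d = (2 × 6.674×10⁻¹¹ × (2.78 × 10³⁰) × (63.6) / (929))^(1/3)
  = 2.94 × 10⁶ m

2.94 × 10⁶ m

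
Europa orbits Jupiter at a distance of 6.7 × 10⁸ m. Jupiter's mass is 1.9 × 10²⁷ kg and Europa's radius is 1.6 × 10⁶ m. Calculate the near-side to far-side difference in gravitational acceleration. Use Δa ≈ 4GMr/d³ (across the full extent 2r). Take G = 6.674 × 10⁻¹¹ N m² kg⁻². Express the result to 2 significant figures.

2.7 × 10⁻³ m/s²

Δg = 4GMr/d³
   = 4 × (6.674 × 10⁻¹¹) × (1.9 × 10²⁷) × (1.6 × 10⁶) / (6.7 × 10⁸)³
   = 2.7 × 10⁻³ m/s²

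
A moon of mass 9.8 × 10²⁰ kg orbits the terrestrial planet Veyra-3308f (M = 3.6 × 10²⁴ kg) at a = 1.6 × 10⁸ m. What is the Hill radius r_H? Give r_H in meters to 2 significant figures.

r_H ≈ a (m/3M)^(1/3)
    = (1.6 × 10⁸) × (9.8 × 10²⁰ / (3 × 3.6 × 10²⁴))^(1/3)
    = 7.2 × 10⁶ m

7.2 × 10⁶ m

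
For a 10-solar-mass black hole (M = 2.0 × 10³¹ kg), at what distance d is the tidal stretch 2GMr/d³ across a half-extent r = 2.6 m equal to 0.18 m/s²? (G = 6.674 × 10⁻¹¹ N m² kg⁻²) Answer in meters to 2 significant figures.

3.4 × 10⁷ m

2GMr/d³ = a_tidal  ⇒  d = (2GMr / a_tidal)^(1/3)
d = (2 × 6.674×10⁻¹¹ × (2.0 × 10³¹) × (2.6) / (0.18))^(1/3)
  = 3.4 × 10⁷ m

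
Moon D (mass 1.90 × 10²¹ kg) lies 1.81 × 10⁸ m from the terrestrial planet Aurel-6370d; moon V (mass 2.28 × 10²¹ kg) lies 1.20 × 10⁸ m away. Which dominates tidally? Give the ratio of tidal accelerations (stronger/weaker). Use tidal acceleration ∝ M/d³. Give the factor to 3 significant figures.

Moon V, by a factor of ≈ 4.12

Compare M/d³ for the two perturbers:
Moon D: (1.90 × 10²¹) / (1.81 × 10⁸)³ = 3.204 × 10⁻⁴
Moon V: (2.28 × 10²¹) / (1.20 × 10⁸)³ = 1.319 × 10⁻³
Ratio (larger/smaller) = 4.12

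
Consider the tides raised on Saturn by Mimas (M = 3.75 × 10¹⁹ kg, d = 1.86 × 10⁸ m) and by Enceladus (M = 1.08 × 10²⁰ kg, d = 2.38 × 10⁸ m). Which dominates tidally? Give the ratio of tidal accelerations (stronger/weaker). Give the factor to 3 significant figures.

Enceladus, by a factor of ≈ 1.37

Compare M/d³ for the two perturbers:
Mimas: (3.75 × 10¹⁹) / (1.86 × 10⁸)³ = 5.828 × 10⁻⁶
Enceladus: (1.08 × 10²⁰) / (2.38 × 10⁸)³ = 8.011 × 10⁻⁶
Ratio (larger/smaller) = 1.37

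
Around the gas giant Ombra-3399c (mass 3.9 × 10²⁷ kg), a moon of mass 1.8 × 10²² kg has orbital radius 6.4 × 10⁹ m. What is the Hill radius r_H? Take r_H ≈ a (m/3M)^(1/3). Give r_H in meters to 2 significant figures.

r_H ≈ a (m/3M)^(1/3)
    = (6.4 × 10⁹) × (1.8 × 10²² / (3 × 3.9 × 10²⁷))^(1/3)
    = 7.4 × 10⁷ m

7.4 × 10⁷ m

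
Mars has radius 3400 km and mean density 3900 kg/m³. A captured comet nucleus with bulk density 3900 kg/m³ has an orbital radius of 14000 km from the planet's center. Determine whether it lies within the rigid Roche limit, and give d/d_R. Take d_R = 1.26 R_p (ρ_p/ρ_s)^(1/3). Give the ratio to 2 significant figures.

outside; d/d_R ≈ 3.3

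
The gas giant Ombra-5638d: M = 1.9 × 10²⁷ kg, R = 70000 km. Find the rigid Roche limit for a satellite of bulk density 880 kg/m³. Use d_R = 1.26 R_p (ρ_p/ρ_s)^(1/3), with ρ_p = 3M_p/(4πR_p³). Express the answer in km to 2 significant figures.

1.0 × 10⁵ km

ρ_p = 3M_p/(4πR_p³) = 3 × (1.9 × 10²⁷) / (4π × (7.0 × 10⁷ m)³) = 1300 kg/m³
d_R = 1.26 × 70000 km × (1300/880)^(1/3)
    = 1.0 × 10⁵ km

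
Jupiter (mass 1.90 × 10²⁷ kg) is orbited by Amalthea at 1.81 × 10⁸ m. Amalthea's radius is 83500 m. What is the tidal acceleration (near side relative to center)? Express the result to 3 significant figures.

3.57 × 10⁻³ m/s²

Δa = 2GMr/d³
   = 2 × (6.674 × 10⁻¹¹) × (1.90 × 10²⁷) × (83500) / (1.81 × 10⁸)³
   = 3.57 × 10⁻³ m/s²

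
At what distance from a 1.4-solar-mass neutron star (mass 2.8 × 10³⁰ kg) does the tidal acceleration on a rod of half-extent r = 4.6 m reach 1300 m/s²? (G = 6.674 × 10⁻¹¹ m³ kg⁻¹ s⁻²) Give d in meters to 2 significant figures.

1.1 × 10⁶ m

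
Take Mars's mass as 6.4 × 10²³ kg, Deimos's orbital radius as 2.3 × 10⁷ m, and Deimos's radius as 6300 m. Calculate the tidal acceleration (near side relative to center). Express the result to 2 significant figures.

a_tidal = 2GMr/d³
        = 2 × (6.674 × 10⁻¹¹) × (6.4 × 10²³) × (6300) / (2.3 × 10⁷)³
        = 4.4 × 10⁻⁵ m/s²

4.4 × 10⁻⁵ m/s²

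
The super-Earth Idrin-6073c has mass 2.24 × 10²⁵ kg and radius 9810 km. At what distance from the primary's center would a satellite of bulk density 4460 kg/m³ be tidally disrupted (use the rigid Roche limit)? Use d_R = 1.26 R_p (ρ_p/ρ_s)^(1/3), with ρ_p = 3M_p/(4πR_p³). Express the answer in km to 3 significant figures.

13400 km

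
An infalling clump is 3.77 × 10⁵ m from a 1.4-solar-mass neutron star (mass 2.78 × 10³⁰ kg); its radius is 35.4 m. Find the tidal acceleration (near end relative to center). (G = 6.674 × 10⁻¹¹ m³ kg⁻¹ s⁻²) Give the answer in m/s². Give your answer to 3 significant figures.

2.45 × 10⁵ m/s²

Δa = 2GMr/d³
   = 2 × (6.674 × 10⁻¹¹) × (2.78 × 10³⁰) × (35.4) / (3.77 × 10⁵)³
   = 2.45 × 10⁵ m/s²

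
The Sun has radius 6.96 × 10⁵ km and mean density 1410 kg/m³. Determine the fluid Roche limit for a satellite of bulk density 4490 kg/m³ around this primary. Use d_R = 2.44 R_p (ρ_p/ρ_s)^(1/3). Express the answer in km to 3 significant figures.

d_R = 2.44 × 6.96 × 10⁵ km × (1410/4490)^(1/3)
    = 1.15 × 10⁶ km

1.15 × 10⁶ km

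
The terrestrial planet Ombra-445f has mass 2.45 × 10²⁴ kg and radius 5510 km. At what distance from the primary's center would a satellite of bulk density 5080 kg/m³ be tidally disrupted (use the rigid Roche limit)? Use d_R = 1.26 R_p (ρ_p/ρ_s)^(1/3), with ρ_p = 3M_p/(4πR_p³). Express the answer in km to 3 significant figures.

ρ_p = 3M_p/(4πR_p³) = 3 × (2.45 × 10²⁴) / (4π × (5.51 × 10⁶ m)³) = 3500 kg/m³
d_R = 1.26 × 5510 km × (3500/5080)^(1/3)
    = 6130 km

6130 km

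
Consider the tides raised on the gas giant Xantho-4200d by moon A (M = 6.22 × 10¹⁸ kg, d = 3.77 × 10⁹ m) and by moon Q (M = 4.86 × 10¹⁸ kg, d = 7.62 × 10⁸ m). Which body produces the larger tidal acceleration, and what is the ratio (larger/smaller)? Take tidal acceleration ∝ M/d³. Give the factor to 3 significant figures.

Moon Q, by a factor of ≈ 94.6

Tidal acceleration ∝ M/d³, so compare M/d³ for each.
Moon A: (6.22 × 10¹⁸) / (3.77 × 10⁹)³ = 1.161 × 10⁻¹⁰
Moon Q: (4.86 × 10¹⁸) / (7.62 × 10⁸)³ = 1.098 × 10⁻⁸
Ratio (larger/smaller) = 94.6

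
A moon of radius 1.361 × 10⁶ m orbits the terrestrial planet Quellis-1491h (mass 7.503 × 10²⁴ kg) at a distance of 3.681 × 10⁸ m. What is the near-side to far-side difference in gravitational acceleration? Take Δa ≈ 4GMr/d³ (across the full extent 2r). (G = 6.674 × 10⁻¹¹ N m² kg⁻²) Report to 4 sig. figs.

Δg = 4GMr/d³
   = 4 × (6.674 × 10⁻¹¹) × (7.503 × 10²⁴) × (1.361 × 10⁶) / (3.681 × 10⁸)³
   = 5.466 × 10⁻⁵ m/s²

5.466 × 10⁻⁵ m/s²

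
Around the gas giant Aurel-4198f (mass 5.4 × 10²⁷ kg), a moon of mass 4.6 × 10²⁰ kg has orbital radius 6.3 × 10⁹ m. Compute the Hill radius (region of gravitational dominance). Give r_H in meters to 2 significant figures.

1.9 × 10⁷ m

r_H ≈ a (m/3M)^(1/3)
    = (6.3 × 10⁹) × (4.6 × 10²⁰ / (3 × 5.4 × 10²⁷))^(1/3)
    = 1.9 × 10⁷ m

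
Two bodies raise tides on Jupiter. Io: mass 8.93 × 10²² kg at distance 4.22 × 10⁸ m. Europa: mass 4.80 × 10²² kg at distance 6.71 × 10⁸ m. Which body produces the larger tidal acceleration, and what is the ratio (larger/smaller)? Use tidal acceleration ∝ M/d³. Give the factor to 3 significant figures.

Tidal acceleration ∝ M/d³, so compare M/d³ for each.
Io: (8.93 × 10²²) / (4.22 × 10⁸)³ = 1.188 × 10⁻³
Europa: (4.80 × 10²²) / (6.71 × 10⁸)³ = 1.589 × 10⁻⁴
Ratio (larger/smaller) = 7.48

Io, by a factor of ≈ 7.48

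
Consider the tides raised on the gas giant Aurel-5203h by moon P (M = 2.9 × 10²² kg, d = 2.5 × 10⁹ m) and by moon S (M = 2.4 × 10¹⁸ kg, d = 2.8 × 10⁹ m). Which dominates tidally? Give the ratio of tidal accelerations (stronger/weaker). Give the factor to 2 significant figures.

The tide-raising term goes as M/d³ (the gradient of a 1/d² field).
Moon P: (2.9 × 10²²) / (2.5 × 10⁹)³ = 1.856 × 10⁻⁶
Moon S: (2.4 × 10¹⁸) / (2.8 × 10⁹)³ = 1.093 × 10⁻¹⁰
Ratio (larger/smaller) = 17000

Moon P, by a factor of ≈ 17000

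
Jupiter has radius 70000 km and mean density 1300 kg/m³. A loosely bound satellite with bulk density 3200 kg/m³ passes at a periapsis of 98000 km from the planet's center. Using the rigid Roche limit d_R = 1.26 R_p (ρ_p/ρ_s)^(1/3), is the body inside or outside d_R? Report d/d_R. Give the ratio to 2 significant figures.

d_R = 1.26 × (70000 km) × (1300/3200)^(1/3) = 65320 km
d/d_R = (98000) / (65320) = 1.5
Since d/d_R > 1, the body is outside the Roche limit.

outside; d/d_R ≈ 1.5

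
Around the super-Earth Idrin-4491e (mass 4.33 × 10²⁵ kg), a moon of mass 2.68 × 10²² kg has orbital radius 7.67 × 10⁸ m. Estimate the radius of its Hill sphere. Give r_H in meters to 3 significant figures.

4.53 × 10⁷ m

r_H ≈ a (m/3M)^(1/3)
    = (7.67 × 10⁸) × (2.68 × 10²² / (3 × 4.33 × 10²⁵))^(1/3)
    = 4.53 × 10⁷ m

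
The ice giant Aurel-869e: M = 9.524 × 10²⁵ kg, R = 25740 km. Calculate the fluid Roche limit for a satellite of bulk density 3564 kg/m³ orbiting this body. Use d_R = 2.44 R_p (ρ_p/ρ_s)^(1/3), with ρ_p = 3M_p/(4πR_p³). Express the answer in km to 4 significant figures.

ρ_p = 3M_p/(4πR_p³) = 3 × (9.524 × 10²⁵) / (4π × (2.574 × 10⁷ m)³) = 1333 kg/m³
d_R = 2.44 × 25740 km × (1333/3564)^(1/3)
    = 45250 km

45250 km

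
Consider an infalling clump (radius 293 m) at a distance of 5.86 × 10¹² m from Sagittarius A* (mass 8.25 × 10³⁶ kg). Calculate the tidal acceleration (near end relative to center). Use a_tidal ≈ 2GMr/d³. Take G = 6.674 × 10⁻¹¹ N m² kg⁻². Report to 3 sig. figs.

The tidal stretch is the gradient of GM/d² times the body's extent r, hence the 1/d³ dependence.
Δg = 2GMr/d³
   = 2 × (6.674 × 10⁻¹¹) × (8.25 × 10³⁶) × (293) / (5.86 × 10¹²)³
   = 1.60 × 10⁻⁹ m/s²

1.60 × 10⁻⁹ m/s²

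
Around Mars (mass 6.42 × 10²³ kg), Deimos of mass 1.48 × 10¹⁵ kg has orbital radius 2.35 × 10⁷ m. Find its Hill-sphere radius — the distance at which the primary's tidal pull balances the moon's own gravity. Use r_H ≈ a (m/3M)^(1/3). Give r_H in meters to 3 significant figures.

r_H ≈ a (m/3M)^(1/3)
    = (2.35 × 10⁷) × (1.48 × 10¹⁵ / (3 × 6.42 × 10²³))^(1/3)
    = 2.15 × 10⁴ m

2.15 × 10⁴ m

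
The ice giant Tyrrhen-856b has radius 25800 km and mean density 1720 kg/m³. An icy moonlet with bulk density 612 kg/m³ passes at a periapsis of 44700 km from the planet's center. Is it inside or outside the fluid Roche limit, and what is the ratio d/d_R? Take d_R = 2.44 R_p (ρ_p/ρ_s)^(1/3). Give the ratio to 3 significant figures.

inside; d/d_R ≈ 0.503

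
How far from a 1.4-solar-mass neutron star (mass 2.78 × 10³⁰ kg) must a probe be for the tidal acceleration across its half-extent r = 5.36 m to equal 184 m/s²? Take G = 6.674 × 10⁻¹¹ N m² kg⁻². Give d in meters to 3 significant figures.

2GMr/d³ = a_tidal  ⇒  d = (2GMr / a_tidal)^(1/3)
d = (2 × 6.674×10⁻¹¹ × (2.78 × 10³⁰) × (5.36) / (184))^(1/3)
  = 2.21 × 10⁶ m

2.21 × 10⁶ m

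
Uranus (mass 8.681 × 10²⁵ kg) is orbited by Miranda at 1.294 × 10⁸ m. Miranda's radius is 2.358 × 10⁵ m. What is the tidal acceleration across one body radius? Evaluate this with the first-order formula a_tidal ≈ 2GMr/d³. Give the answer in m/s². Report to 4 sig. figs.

Since r ≪ d, expand the inverse-square field across one radius to get the leading 2GMr/d³ term.
Δg = 2GMr/d³
   = 2 × (6.674 × 10⁻¹¹) × (8.681 × 10²⁵) × (2.358 × 10⁵) / (1.294 × 10⁸)³
   = 1.261 × 10⁻³ m/s²

1.261 × 10⁻³ m/s²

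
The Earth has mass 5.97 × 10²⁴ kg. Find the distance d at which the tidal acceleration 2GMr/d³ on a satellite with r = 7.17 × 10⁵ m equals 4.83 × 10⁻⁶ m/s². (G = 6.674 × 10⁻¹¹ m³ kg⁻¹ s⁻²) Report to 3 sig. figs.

4.91 × 10⁸ m

2GMr/d³ = a_tidal  ⇒  d = (2GMr / a_tidal)^(1/3)
d = (2 × 6.674×10⁻¹¹ × (5.97 × 10²⁴) × (7.17 × 10⁵) / (4.83 × 10⁻⁶))^(1/3)
  = 4.91 × 10⁸ m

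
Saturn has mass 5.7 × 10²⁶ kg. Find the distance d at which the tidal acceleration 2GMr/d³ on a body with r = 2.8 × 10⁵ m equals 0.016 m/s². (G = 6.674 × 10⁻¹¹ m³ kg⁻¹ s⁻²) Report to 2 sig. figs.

1.1 × 10⁸ m

2GMr/d³ = a_tidal  ⇒  d = (2GMr / a_tidal)^(1/3)
d = (2 × 6.674×10⁻¹¹ × (5.7 × 10²⁶) × (2.8 × 10⁵) / (0.016))^(1/3)
  = 1.1 × 10⁸ m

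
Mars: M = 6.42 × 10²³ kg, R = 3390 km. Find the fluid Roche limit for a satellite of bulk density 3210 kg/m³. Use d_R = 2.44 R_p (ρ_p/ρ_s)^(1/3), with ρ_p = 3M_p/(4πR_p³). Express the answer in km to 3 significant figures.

8850 km

ρ_p = 3M_p/(4πR_p³) = 3 × (6.42 × 10²³) / (4π × (3.39 × 10⁶ m)³) = 3930 kg/m³
d_R = 2.44 × 3390 km × (3930/3210)^(1/3)
    = 8850 km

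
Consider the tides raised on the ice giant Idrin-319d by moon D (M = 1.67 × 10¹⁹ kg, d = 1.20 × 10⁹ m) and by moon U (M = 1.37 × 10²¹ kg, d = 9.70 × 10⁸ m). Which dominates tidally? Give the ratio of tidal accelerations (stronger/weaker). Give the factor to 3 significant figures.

Moon U, by a factor of ≈ 155

The tide-raising term goes as M/d³ (the gradient of a 1/d² field).
Moon D: (1.67 × 10¹⁹) / (1.20 × 10⁹)³ = 9.664 × 10⁻⁹
Moon U: (1.37 × 10²¹) / (9.70 × 10⁸)³ = 1.501 × 10⁻⁶
Ratio (larger/smaller) = 155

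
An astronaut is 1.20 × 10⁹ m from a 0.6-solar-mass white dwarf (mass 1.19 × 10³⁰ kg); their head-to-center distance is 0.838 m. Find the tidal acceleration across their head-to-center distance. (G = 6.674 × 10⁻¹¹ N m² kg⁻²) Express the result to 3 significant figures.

Δa = 2GMr/d³
   = 2 × (6.674 × 10⁻¹¹) × (1.19 × 10³⁰) × (0.838) / (1.20 × 10⁹)³
   = 7.70 × 10⁻⁸ m/s²

7.70 × 10⁻⁸ m/s²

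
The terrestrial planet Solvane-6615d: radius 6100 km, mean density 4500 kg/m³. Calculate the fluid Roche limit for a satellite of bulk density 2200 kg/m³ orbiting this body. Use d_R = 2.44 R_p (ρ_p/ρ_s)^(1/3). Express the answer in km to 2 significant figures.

d_R = 2.44 × 6100 km × (4500/2200)^(1/3)
    = 19000 km

19000 km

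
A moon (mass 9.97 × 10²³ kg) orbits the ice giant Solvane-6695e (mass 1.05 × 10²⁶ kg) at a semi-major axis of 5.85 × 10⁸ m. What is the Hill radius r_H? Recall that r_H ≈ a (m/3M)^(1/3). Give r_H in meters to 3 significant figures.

r_H ≈ a (m/3M)^(1/3)
    = (5.85 × 10⁸) × (9.97 × 10²³ / (3 × 1.05 × 10²⁶))^(1/3)
    = 8.59 × 10⁷ m

8.59 × 10⁷ m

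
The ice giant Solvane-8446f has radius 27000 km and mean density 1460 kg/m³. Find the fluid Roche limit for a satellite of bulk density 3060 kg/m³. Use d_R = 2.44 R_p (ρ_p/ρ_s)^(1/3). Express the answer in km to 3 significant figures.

d_R = 2.44 × 27000 km × (1460/3060)^(1/3)
    = 51500 km

51500 km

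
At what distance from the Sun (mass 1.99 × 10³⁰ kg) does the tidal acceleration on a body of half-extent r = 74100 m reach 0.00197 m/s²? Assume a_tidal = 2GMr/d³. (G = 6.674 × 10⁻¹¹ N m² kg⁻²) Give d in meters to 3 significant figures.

2.15 × 10⁹ m

2GMr/d³ = a_tidal  ⇒  d = (2GMr / a_tidal)^(1/3)
d = (2 × 6.674×10⁻¹¹ × (1.99 × 10³⁰) × (74100) / (0.00197))^(1/3)
  = 2.15 × 10⁹ m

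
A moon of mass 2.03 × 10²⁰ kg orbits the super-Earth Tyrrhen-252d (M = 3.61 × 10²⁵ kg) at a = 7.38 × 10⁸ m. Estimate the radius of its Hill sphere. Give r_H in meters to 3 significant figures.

9.10 × 10⁶ m

r_H ≈ a (m/3M)^(1/3)
    = (7.38 × 10⁸) × (2.03 × 10²⁰ / (3 × 3.61 × 10²⁵))^(1/3)
    = 9.10 × 10⁶ m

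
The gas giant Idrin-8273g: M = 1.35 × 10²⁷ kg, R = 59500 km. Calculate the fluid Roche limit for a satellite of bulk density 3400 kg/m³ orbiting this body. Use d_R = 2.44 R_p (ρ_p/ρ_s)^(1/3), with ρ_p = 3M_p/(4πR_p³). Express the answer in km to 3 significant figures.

1.11 × 10⁵ km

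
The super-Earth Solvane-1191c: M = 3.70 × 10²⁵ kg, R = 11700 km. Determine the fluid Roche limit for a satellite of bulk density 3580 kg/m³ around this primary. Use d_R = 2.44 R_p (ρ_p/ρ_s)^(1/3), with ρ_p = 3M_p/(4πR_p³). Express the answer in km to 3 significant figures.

ρ_p = 3M_p/(4πR_p³) = 3 × (3.70 × 10²⁵) / (4π × (1.17 × 10⁷ m)³) = 5520 kg/m³
d_R = 2.44 × 11700 km × (5520/3580)^(1/3)
    = 33000 km

33000 km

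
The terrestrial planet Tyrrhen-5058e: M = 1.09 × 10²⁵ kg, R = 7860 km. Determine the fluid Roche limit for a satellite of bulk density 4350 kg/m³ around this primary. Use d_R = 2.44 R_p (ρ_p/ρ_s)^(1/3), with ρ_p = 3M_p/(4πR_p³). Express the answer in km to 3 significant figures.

20600 km

ρ_p = 3M_p/(4πR_p³) = 3 × (1.09 × 10²⁵) / (4π × (7.86 × 10⁶ m)³) = 5360 kg/m³
d_R = 2.44 × 7860 km × (5360/4350)^(1/3)
    = 20600 km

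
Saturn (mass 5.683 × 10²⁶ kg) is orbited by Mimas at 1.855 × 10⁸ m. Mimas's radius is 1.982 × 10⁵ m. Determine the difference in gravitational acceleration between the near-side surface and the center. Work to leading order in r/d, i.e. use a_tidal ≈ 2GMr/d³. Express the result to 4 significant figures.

2.355 × 10⁻³ m/s²

a_tidal = 2GMr/d³
        = 2 × (6.674 × 10⁻¹¹) × (5.683 × 10²⁶) × (1.982 × 10⁵) / (1.855 × 10⁸)³
        = 2.355 × 10⁻³ m/s²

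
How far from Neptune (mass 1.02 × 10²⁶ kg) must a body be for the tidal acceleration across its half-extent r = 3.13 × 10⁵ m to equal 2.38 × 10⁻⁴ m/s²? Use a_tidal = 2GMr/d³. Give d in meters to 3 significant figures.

2GMr/d³ = a_tidal  ⇒  d = (2GMr / a_tidal)^(1/3)
d = (2 × 6.674×10⁻¹¹ × (1.02 × 10²⁶) × (3.13 × 10⁵) / (2.38 × 10⁻⁴))^(1/3)
  = 2.62 × 10⁸ m

2.62 × 10⁸ m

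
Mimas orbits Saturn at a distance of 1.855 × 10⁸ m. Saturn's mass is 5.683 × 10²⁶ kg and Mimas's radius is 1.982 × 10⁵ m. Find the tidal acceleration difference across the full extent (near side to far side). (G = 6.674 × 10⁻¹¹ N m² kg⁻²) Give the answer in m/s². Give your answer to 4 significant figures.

Δg = 4GMr/d³
   = 4 × (6.674 × 10⁻¹¹) × (5.683 × 10²⁶) × (1.982 × 10⁵) / (1.855 × 10⁸)³
   = 4.711 × 10⁻³ m/s²

4.711 × 10⁻³ m/s²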